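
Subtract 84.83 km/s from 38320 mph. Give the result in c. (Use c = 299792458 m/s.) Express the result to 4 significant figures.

-0.0002258 c

38320 mph = 5.71414e-5 c and 84.83 km/s = 0.000282962 c.
5.71414e-5 − 0.000282962 ≈ -0.0002258 c.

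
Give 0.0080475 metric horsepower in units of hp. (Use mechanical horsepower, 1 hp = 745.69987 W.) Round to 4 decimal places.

0.0079 hp

1 PS = 0.986320 hp.
Then 0.0080475 × 0.986320 ≈ 0.0079 hp.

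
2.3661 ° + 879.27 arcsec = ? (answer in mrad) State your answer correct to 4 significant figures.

2.3661 ° = 41.2962 mrad and 879.27 arcsec = 4.26282 mrad.
41.2962 + 4.26282 ≈ 45.56 mrad.

45.56 milliradians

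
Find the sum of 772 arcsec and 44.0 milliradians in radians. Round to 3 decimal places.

772 arcsec = 0.00374276 rad and 44.0 mrad = 0.0440000 rad.
0.00374276 + 0.0440000 ≈ 0.048 rad.

0.048 rad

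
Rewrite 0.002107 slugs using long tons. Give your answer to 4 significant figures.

3.026e-5 long ton

1 slug = 0.0143634 long ton.
0.002107 × 0.0143634 ≈ 3.026e-5 long ton.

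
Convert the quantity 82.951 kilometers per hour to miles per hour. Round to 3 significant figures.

51.5 mph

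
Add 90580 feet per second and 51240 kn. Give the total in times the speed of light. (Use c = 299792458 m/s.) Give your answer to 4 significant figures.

90580 ft/s = 9.20930 × 10^-5 c and 51240 kn = 8.79279 × 10^-5 c.
9.20930 × 10^-5 + 8.79279 × 10^-5 ≈ 0.0001800 c.

0.0001800 c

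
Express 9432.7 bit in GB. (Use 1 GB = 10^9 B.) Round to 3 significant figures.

1 bit = 1.25000e-10 gigabytes.
Then 9432.7 × 1.25000e-10 ≈ 1.18e-6 GB.

1.18e-6 GB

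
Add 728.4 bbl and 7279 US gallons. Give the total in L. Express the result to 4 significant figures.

728.4 bbl = 115806 L and 7279 US gal = 27554.0 L.
115806 + 27554.0 ≈ 143400 L.

143400 liters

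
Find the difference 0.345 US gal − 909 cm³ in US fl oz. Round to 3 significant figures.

0.345 US gal = 44.1600 US fl oz and 909 cm³ = 30.7369 US fl oz.
44.1600 − 30.7369 ≈ 13.4 US fl oz.

13.4 US fl oz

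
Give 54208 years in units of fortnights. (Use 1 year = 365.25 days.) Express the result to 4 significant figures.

1 yr = 26.0893 fortnight.
So 54208 × 26.0893 ≈ 1.414e+6 fortnight.

1.414e+6 fortnight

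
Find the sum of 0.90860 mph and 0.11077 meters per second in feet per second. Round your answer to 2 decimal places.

1.70 ft/s

0.90860 mph = 1.33261 ft/s and 0.11077 m/s = 0.363419 ft/s.
1.33261 + 0.363419 ≈ 1.70 ft/s.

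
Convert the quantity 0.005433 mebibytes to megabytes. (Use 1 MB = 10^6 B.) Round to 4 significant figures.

0.005697 megabytes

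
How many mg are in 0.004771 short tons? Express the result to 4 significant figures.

4.328 × 10^6 mg

1 short ton = 9.07185 × 10^8 mg.
So 0.004771 × 9.07185 × 10^8 ≈ 4.328 × 10^6 mg.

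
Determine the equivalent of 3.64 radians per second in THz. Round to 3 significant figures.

5.79 × 10^-13 THz

1 radian per second = 1.59155 × 10^-13 terahertz.
So 3.64 × 1.59155 × 10^-13 ≈ 5.79 × 10^-13 THz.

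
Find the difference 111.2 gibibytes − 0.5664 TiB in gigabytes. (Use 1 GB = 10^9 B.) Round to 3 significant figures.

-503 GB

111.2 GiB = 119.400 GB and 0.5664 TiB = 622.763 GB.
119.400 − 622.763 ≈ -503 GB.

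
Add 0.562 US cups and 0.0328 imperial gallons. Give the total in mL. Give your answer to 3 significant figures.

282 mL

0.562 US cup = 132.963 mL and 0.0328 imp gal = 149.112 mL.
132.963 + 149.112 ≈ 282 mL.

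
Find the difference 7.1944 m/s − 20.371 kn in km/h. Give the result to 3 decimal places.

7.1944 m/s = 25.8998 km/h and 20.371 kn = 37.7271 km/h.
25.8998 − 37.7271 ≈ -11.827 km/h.

-11.827 km/h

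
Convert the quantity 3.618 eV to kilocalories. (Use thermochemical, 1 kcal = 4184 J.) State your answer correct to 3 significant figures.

1 electronvolt = 3.82929e-23 kcal.
So 3.618 × 3.82929e-23 ≈ 1.39e-22 kcal.

1.39e-22 kilocalories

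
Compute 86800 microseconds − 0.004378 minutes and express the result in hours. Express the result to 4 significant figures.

86800 μs = 2.41111e-5 h and 0.004378 min = 7.29667e-5 h.
2.41111e-5 − 7.29667e-5 ≈ -4.886e-5 h.

-4.886e-5 h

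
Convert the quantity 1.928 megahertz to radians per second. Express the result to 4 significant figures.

1 megahertz = 6.28319e+6 rad/s.
Thus 1.928 × 6.28319e+6 ≈ 1.211e+7 rad/s.

1.211e+7 rad/s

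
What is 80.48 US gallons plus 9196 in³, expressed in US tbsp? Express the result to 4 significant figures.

80.48 US gal = 20602.9 US tbsp and 9196 in³ = 10191.2 US tbsp.
20602.9 + 10191.2 ≈ 30790 US tbsp.

30790 US tbsp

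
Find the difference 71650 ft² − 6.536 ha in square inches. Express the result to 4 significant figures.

-9.099e+7 square inches

71650 ft² = 1.03176e+7 in² and 6.536 ha = 1.01308e+8 in².
1.03176e+7 − 1.01308e+8 ≈ -9.099e+7 in².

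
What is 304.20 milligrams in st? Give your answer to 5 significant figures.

1 milligram = 1.57473 × 10^-7 stone.
304.20 × 1.57473 × 10^-7 ≈ 4.7903 × 10^-5 st.

4.7903 × 10^-5 stone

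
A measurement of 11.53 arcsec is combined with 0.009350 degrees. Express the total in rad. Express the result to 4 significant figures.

11.53 arcsec = 5.58990 × 10^-5 rad and 0.009350 ° = 0.000163188 rad.
5.58990 × 10^-5 + 0.000163188 ≈ 0.0002191 rad.

0.0002191 radians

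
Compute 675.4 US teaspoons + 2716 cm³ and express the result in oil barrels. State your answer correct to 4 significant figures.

0.03802 oil barrels

675.4 US tsp = 0.0209387 bbl and 2716 cm³ = 0.0170831 bbl.
0.0209387 + 0.0170831 ≈ 0.03802 bbl.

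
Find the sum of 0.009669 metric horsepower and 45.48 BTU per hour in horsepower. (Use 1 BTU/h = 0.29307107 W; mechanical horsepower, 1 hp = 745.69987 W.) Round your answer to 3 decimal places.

0.027 horsepower

0.009669 PS = 0.00953673 hp and 45.48 BTU/h = 0.0178743 hp.
0.00953673 + 0.0178743 ≈ 0.027 hp.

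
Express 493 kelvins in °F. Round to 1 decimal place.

427.7 °F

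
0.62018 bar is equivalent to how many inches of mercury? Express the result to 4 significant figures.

18.31 inches of mercury

1 bar = 29.5300 inches of mercury.
0.62018 × 29.5300 ≈ 18.31 inHg.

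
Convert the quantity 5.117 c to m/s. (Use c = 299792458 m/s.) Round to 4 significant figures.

1.534 × 10^9 m/s

1 c = 2.99792 × 10^8 m/s.
So 5.117 × 2.99792 × 10^8 ≈ 1.534 × 10^9 m/s.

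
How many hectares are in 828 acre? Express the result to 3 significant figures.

335 hectares

1 acre = 0.404686 hectares.
828 × 0.404686 ≈ 335 ha.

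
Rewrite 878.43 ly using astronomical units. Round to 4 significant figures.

5.555e+7 astronomical units

1 light-year = 63241.1 au.
So 878.43 × 63241.1 ≈ 5.555e+7 au.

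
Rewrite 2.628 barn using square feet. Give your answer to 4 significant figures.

2.829e-27 square feet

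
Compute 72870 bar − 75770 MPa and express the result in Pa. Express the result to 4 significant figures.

72870 bar = 7.28700 × 10^9 Pa and 75770 MPa = 7.57700 × 10^10 Pa.
7.28700 × 10^9 − 7.57700 × 10^10 ≈ -6.848 × 10^10 Pa.

-6.848 × 10^10 Pa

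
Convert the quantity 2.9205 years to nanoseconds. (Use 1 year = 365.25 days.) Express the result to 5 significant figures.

1 yr = 3.15576e+16 ns.
So 2.9205 × 3.15576e+16 ≈ 9.2164e+16 ns.

9.2164e+16 ns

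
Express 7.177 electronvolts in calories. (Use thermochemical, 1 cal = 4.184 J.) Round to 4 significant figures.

2.748e-19 cal

1 eV = 3.82929e-20 cal.
7.177 × 3.82929e-20 ≈ 2.748e-19 cal.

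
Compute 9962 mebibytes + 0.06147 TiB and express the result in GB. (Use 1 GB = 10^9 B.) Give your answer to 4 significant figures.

78.03 gigabytes

9962 MiB = 10.4459 GB and 0.06147 TiB = 67.5870 GB.
10.4459 + 67.5870 ≈ 78.03 GB.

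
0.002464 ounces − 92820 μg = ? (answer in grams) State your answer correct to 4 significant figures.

-0.02297 grams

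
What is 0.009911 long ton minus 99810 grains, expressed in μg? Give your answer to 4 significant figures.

3.602e+9 μg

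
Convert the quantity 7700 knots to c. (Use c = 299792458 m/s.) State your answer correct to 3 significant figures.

1 knot = 1.71600 × 10^-9 c.
7700 × 1.71600 × 10^-9 ≈ 1.32 × 10^-5 c.

1.32 × 10^-5 c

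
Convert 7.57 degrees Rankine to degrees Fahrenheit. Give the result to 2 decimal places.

°R = °F + 459.67.
Applying the formula gives -452.10 °F.

-452.10 °F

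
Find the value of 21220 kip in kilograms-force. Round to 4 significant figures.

9.625 × 10^6 kgf

1 kip = 453.592 kilograms-force.
Thus 21220 × 453.592 ≈ 9.625 × 10^6 kgf.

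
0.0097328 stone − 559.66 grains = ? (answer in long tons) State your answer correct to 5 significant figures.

2.5137 × 10^-5 long tons

0.0097328 st = 6.08300 × 10^-5 long ton and 559.66 gr = 3.56926 × 10^-5 long ton.
6.08300 × 10^-5 − 3.56926 × 10^-5 ≈ 2.5137 × 10^-5 long ton.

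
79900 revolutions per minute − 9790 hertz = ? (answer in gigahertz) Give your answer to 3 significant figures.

-8.46e-6 GHz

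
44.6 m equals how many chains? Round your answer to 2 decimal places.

1 m = 0.0497097 chain.
Thus 44.6 × 0.0497097 ≈ 2.22 chain.

2.22 chain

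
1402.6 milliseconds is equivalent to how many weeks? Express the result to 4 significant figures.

2.319e-6 wk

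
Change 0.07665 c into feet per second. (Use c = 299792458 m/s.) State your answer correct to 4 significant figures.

7.539 × 10^7 ft/s

1 speed of light = 9.83571 × 10^8 feet per second.
Then 0.07665 × 9.83571 × 10^8 ≈ 7.539 × 10^7 ft/s.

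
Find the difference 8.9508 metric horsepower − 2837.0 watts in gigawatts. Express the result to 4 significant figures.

8.9508 PS = 6.58330 × 10^-6 GW and 2837.0 W = 2.83700 × 10^-6 GW.
6.58330 × 10^-6 − 2.83700 × 10^-6 ≈ 3.746 × 10^-6 GW.

3.746 × 10^-6 GW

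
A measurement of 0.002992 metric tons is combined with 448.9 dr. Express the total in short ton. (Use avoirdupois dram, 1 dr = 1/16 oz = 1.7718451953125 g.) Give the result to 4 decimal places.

0.0042 short tons

0.002992 t = 0.00329812 short ton and 448.9 dr = 0.000876758 short ton.
0.00329812 + 0.000876758 ≈ 0.0042 short ton.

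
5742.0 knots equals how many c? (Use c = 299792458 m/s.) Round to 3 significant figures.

9.85 × 10^-6 c

1 knot = 1.71600 × 10^-9 c.
Then 5742.0 × 1.71600 × 10^-9 ≈ 9.85 × 10^-6 c.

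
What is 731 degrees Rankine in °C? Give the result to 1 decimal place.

133.0 °C

°R = (°C + 273.15) × 9/5.
Applying the formula gives 133.0 °C.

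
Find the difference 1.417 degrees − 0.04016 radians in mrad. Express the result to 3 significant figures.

-15.4 milliradians

1.417 ° = 24.7313 mrad and 0.04016 rad = 40.1600 mrad.
24.7313 − 40.1600 ≈ -15.4 mrad.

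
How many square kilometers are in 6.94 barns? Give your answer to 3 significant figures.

1 barn = 1.00000e-34 km².
So 6.94 × 1.00000e-34 ≈ 6.94e-34 km².

6.94e-34 km²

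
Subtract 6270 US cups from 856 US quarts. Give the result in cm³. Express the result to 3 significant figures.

-673000 cm³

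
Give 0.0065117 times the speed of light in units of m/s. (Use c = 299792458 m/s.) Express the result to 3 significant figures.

1.95e+6 m/s

1 speed of light = 2.99792e+8 meters per second.
So 0.0065117 × 2.99792e+8 ≈ 1.95e+6 m/s.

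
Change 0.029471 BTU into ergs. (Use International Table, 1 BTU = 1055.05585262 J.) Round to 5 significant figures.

3.1094e+8 erg

1 British thermal unit = 1.05506e+10 erg.
Thus 0.029471 × 1.05506e+10 ≈ 3.1094e+8 erg.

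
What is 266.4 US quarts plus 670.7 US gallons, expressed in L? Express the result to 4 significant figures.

2791 L

266.4 US qt = 252.108 L and 670.7 US gal = 2538.88 L.
252.108 + 2538.88 ≈ 2791 L.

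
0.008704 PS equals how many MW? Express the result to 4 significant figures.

6.402 × 10^-6 megawatts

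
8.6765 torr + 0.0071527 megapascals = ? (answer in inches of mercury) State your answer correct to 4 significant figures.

8.6765 torr = 0.341594 inHg and 0.0071527 MPa = 2.11219 inHg.
0.341594 + 2.11219 ≈ 2.454 inHg.

2.454 inHg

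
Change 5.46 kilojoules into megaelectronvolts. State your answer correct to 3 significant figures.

1 kJ = 6.24151e+15 megaelectronvolts.
5.46 × 6.24151e+15 ≈ 3.41e+16 MeV.

3.41e+16 MeV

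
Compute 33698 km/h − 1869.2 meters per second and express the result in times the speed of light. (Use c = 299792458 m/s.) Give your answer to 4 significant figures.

2.499 × 10^-5 times the speed of light

33698 km/h = 3.12235 × 10^-5 c and 1869.2 m/s = 6.23498 × 10^-6 c.
3.12235 × 10^-5 − 6.23498 × 10^-6 ≈ 2.499 × 10^-5 c.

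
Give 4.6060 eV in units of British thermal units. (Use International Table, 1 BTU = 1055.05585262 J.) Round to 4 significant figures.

1 electronvolt = 1.51857e-22 BTU.
Then 4.6060 × 1.51857e-22 ≈ 6.995e-22 BTU.

6.995e-22 British thermal units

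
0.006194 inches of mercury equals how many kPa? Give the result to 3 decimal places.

1 inch of mercury = 3.38639 kilopascals.
Then 0.006194 × 3.38639 ≈ 0.021 kPa.

0.021 kilopascals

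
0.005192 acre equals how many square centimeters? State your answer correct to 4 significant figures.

210100 cm²

1 acre = 4.04686e+7 square centimeters.
Then 0.005192 × 4.04686e+7 ≈ 210100 cm².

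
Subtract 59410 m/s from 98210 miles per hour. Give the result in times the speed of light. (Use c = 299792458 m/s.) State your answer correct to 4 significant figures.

98210 mph = 0.000146447 c and 59410 m/s = 0.000198170 c.
0.000146447 − 0.000198170 ≈ -5.172e-5 c.

-5.172e-5 times the speed of light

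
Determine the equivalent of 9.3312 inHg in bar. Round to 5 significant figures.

1 inHg = 0.0338639 bar.
Then 9.3312 × 0.0338639 ≈ 0.31599 bar.

0.31599 bar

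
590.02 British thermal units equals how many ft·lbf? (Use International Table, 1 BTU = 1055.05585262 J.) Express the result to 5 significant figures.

1 British thermal unit = 778.169 foot-pounds.
Thus 590.02 × 778.169 ≈ 459140 ft·lbf.

459140 foot-pounds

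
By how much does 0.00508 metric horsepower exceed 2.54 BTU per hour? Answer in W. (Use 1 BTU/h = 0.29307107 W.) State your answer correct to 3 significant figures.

0.00508 PS = 3.73633 W and 2.54 BTU/h = 0.744401 W.
3.73633 − 0.744401 ≈ 2.99 W.

2.99 W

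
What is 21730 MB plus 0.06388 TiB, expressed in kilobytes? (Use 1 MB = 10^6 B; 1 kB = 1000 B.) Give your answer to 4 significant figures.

21730 MB = 2.17300 × 10^7 kB and 0.06388 TiB = 7.02368 × 10^7 kB.
2.17300 × 10^7 + 7.02368 × 10^7 ≈ 9.197 × 10^7 kB.

9.197 × 10^7 kB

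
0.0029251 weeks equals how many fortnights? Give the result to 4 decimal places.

0.0015 fortnights

1 week = 0.500000 fortnights.
Then 0.0029251 × 0.500000 ≈ 0.0015 fortnight.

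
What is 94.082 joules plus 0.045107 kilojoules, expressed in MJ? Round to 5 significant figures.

0.00013919 MJ

94.082 J = 9.40820e-5 MJ and 0.045107 kJ = 4.51070e-5 MJ.
9.40820e-5 + 4.51070e-5 ≈ 0.00013919 MJ.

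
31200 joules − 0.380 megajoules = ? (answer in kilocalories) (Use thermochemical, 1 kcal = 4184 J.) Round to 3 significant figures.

-83.4 kcal

31200 J = 7.45698 kcal and 0.380 MJ = 90.8222 kcal.
7.45698 − 90.8222 ≈ -83.4 kcal.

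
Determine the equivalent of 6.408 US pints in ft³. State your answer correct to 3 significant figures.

1 US pt = 0.0167101 ft³.
So 6.408 × 0.0167101 ≈ 0.107 ft³.

0.107 ft³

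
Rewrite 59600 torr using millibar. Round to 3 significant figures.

79500 mbar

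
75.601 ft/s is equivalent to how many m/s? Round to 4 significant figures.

23.04 m/s

1 foot per second = 0.304800 meters per second.
Thus 75.601 × 0.304800 ≈ 23.04 m/s.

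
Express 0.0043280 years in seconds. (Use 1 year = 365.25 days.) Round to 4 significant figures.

1 yr = 3.15576 × 10^7 s.
0.0043280 × 3.15576 × 10^7 ≈ 136600 s.

136600 seconds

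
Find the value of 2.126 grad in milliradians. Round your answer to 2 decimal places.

1 grad = 15.7080 mrad.
2.126 × 15.7080 ≈ 33.40 mrad.

33.40 mrad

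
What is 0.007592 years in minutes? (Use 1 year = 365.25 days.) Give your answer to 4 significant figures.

1 yr = 525960 minutes.
Then 0.007592 × 525960 ≈ 3993 min.

3993 minutes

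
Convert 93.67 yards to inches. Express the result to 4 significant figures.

1 yard = 36.0000 in.
Thus 93.67 × 36.0000 ≈ 3372 in.

3372 in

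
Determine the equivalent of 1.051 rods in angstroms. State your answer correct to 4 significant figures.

5.286 × 10^10 angstroms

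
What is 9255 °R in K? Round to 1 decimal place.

°R = K × 9/5.
Applying the formula gives 5141.7 K.

5141.7 kelvins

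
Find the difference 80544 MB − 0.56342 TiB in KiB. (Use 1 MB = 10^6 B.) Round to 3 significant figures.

80544 MB = 7.865625 × 10^7 KiB and 0.56342 TiB = 6.049676 × 10^8 KiB.
7.865625 × 10^7 − 6.049676 × 10^8 ≈ -5.26 × 10^8 KiB.

-5.26 × 10^8 KiB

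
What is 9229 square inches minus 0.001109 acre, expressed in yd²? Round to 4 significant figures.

9229 in² = 7.12114 yd² and 0.001109 acre = 5.36756 yd².
7.12114 − 5.36756 ≈ 1.754 yd².

1.754 yd²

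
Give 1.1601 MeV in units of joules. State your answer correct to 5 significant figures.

1.8587 × 10^-13 joules

1 MeV = 1.60218 × 10^-13 J.
So 1.1601 × 1.60218 × 10^-13 ≈ 1.8587 × 10^-13 J.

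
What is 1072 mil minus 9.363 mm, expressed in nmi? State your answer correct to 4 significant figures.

9.647 × 10^-6 nmi

1072 mil = 1.47024 × 10^-5 nmi and 9.363 mm = 5.05562 × 10^-6 nmi.
1.47024 × 10^-5 − 5.05562 × 10^-6 ≈ 9.647 × 10^-6 nmi.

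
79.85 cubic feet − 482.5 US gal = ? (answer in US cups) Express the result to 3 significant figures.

1840 US cup

79.85 ft³ = 9557.11 US cup and 482.5 US gal = 7720.00 US cup.
9557.11 − 7720.00 ≈ 1840 US cup.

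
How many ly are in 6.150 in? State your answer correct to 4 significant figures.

1.651 × 10^-17 ly

1 in = 2.68478 × 10^-18 ly.
6.150 × 2.68478 × 10^-18 ≈ 1.651 × 10^-17 ly.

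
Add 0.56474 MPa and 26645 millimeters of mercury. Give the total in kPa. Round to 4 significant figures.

4117 kPa

0.56474 MPa = 564.740 kPa and 26645 mmHg = 3552.38 kPa.
564.740 + 3552.38 ≈ 4117 kPa.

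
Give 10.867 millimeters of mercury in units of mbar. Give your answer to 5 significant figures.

1 millimeter of mercury = 1.33322 mbar.
10.867 × 1.33322 ≈ 14.488 mbar.

14.488 mbar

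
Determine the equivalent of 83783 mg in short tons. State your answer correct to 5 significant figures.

1 mg = 1.10231 × 10^-9 short ton.
Then 83783 × 1.10231 × 10^-9 ≈ 9.2355 × 10^-5 short ton.

9.2355 × 10^-5 short ton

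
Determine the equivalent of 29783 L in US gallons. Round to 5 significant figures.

7867.8 US gal

1 liter = 0.264172 US gallons.
Thus 29783 × 0.264172 ≈ 7867.8 US gal.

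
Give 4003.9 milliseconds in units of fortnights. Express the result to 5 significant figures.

1 ms = 8.26720e-10 fortnights.
Thus 4003.9 × 8.26720e-10 ≈ 3.3101e-6 fortnight.

3.3101e-6 fortnights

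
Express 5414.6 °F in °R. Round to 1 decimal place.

5874.3 °R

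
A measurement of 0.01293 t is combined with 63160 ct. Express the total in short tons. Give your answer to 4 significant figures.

0.01293 t = 0.0142529 short ton and 63160 ct = 0.0139244 short ton.
0.0142529 + 0.0139244 ≈ 0.02818 short ton.

0.02818 short tons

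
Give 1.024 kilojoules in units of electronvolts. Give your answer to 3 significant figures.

6.39 × 10^21 eV

1 kilojoule = 6.24151 × 10^21 eV.
Then 1.024 × 6.24151 × 10^21 ≈ 6.39 × 10^21 eV.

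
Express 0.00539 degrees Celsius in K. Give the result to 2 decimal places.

K = °C + 273.15.
Applying the formula gives 273.16 K.

273.16 K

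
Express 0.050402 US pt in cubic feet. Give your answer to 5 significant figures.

1 US pt = 0.0167101 cubic feet.
Thus 0.050402 × 0.0167101 ≈ 0.00084222 ft³.

0.00084222 cubic feet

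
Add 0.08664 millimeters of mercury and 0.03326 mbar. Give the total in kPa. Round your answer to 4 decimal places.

0.08664 mmHg = 0.0115511 kPa and 0.03326 mbar = 0.00332600 kPa.
0.0115511 + 0.00332600 ≈ 0.0149 kPa.

0.0149 kPa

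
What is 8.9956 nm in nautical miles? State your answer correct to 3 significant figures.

1 nm = 5.39957e-13 nmi.
So 8.9956 × 5.39957e-13 ≈ 4.86e-12 nmi.

4.86e-12 nmi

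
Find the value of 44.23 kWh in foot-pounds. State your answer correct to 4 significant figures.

1 kilowatt-hour = 2.65522e+6 foot-pounds.
44.23 × 2.65522e+6 ≈ 1.174e+8 ft·lbf.

1.174e+8 ft·lbf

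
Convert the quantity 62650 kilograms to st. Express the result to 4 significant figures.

1 kilogram = 0.157473 st.
62650 × 0.157473 ≈ 9866 st.

9866 stone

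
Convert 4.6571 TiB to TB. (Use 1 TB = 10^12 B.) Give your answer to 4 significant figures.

1 TiB = 1.09951 TB.
4.6571 × 1.09951 ≈ 5.121 TB.

5.121 TB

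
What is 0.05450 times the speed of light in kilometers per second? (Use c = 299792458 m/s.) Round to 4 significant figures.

16340 km/s

1 speed of light = 299792 km/s.
0.05450 × 299792 ≈ 16340 km/s.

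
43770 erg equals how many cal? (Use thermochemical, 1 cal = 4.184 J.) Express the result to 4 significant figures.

0.001046 calories

1 erg = 2.39006 × 10^-8 cal.
43770 × 2.39006 × 10^-8 ≈ 0.001046 cal.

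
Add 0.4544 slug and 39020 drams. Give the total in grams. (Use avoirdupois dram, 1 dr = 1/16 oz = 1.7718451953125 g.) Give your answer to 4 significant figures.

0.4544 slug = 6631.47 g and 39020 dr = 69137.4 g.
6631.47 + 69137.4 ≈ 75770 g.

75770 g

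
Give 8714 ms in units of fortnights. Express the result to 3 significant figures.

1 ms = 8.26720e-10 fortnights.
8714 × 8.26720e-10 ≈ 7.20e-6 fortnight.

7.20e-6 fortnight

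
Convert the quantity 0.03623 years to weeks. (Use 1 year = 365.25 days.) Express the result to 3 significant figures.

1 yr = 52.1786 weeks.
Thus 0.03623 × 52.1786 ≈ 1.89 wk.

1.89 wk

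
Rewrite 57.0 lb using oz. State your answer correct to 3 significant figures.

1 pound = 16.0000 ounces.
So 57.0 × 16.0000 ≈ 912 oz.

912 ounces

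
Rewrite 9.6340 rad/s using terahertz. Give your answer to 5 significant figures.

1 rad/s = 1.59155e-13 terahertz.
So 9.6340 × 1.59155e-13 ≈ 1.5333e-12 THz.

1.5333e-12 THz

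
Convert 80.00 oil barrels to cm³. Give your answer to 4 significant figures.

1.272e+7 cm³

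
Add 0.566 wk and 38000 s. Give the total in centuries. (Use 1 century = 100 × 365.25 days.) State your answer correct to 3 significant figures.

0.566 wk = 0.000108474 century and 38000 s = 1.20415 × 10^-5 century.
0.000108474 + 1.20415 × 10^-5 ≈ 0.000121 century.

0.000121 century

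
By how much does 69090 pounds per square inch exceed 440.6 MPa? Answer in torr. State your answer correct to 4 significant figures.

69090 psi = 3.57298e+6 torr and 440.6 MPa = 3.30477e+6 torr.
3.57298e+6 − 3.30477e+6 ≈ 268200 torr.

268200 torr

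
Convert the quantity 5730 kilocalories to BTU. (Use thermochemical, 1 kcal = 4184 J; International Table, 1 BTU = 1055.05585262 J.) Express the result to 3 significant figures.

1 kcal = 3.96567 BTU.
5730 × 3.96567 ≈ 22700 BTU.

22700 BTU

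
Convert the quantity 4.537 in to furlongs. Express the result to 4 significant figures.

1 in = 0.000126263 furlong.
Then 4.537 × 0.000126263 ≈ 0.0005729 furlong.

0.0005729 furlong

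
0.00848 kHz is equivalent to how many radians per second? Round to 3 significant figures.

1 kHz = 6283.19 radians per second.
Thus 0.00848 × 6283.19 ≈ 53.3 rad/s.

53.3 rad/s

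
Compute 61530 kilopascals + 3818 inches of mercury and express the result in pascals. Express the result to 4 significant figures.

61530 kPa = 6.15300e+7 Pa and 3818 inHg = 1.29292e+7 Pa.
6.15300e+7 + 1.29292e+7 ≈ 7.446e+7 Pa.

7.446e+7 Pa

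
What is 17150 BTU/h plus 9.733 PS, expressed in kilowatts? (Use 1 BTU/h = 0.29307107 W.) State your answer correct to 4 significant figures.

12.18 kW

17150 BTU/h = 5.02617 kW and 9.733 PS = 7.15861 kW.
5.02617 + 7.15861 ≈ 12.18 kW.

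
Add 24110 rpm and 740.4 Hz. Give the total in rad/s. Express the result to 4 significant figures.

24110 rpm = 2524.79 rad/s and 740.4 Hz = 4652.07 rad/s.
2524.79 + 4652.07 ≈ 7177 rad/s.

7177 rad/s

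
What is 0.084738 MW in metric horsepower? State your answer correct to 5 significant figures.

115.21 metric horsepower

1 MW = 1359.62 metric horsepower.
Then 0.084738 × 1359.62 ≈ 115.21 PS.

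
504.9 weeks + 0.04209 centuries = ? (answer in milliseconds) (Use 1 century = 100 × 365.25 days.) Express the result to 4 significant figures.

504.9 wk = 3.05364 × 10^11 ms and 0.04209 century = 1.32826 × 10^11 ms.
3.05364 × 10^11 + 1.32826 × 10^11 ≈ 4.382 × 10^11 ms.

4.382 × 10^11 milliseconds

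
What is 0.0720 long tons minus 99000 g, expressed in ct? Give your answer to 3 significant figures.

0.0720 long ton = 365777 ct and 99000 g = 495000 ct.
365777 − 495000 ≈ -129000 ct.

-129000 carats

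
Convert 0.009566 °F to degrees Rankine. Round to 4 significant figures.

°R = °F + 459.67.
Applying the formula gives 459.7 °R.

459.7 degrees Rankine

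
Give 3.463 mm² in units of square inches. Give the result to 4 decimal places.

0.0054 in²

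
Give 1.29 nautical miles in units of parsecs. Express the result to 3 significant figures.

1 nautical mile = 6.00192e-14 pc.
1.29 × 6.00192e-14 ≈ 7.74e-14 pc.

7.74e-14 pc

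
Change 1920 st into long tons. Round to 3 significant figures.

12.0 long ton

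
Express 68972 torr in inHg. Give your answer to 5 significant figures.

1 torr = 0.0393701 inHg.
68972 × 0.0393701 ≈ 2715.4 inHg.

2715.4 inches of mercury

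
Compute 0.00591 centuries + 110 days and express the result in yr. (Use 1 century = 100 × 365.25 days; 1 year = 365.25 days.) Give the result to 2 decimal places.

0.89 yr

0.00591 century = 0.591000 yr and 110 d = 0.301164 yr.
0.591000 + 0.301164 ≈ 0.89 yr.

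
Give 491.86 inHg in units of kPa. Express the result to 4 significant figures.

1 inch of mercury = 3.38639 kilopascals.
Thus 491.86 × 3.38639 ≈ 1666 kPa.

1666 kPa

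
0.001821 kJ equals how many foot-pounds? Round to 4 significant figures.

1 kJ = 737.562 ft·lbf.
So 0.001821 × 737.562 ≈ 1.343 ft·lbf.

1.343 ft·lbf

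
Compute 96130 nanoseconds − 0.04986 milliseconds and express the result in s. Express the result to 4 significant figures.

4.627 × 10^-5 s

96130 ns = 9.61300 × 10^-5 s and 0.04986 ms = 4.98600 × 10^-5 s.
9.61300 × 10^-5 − 4.98600 × 10^-5 ≈ 4.627 × 10^-5 s.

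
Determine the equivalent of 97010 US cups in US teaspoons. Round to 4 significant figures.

1 US cup = 48.0000 US teaspoons.
So 97010 × 48.0000 ≈ 4.656 × 10^6 US tsp.

4.656 × 10^6 US teaspoons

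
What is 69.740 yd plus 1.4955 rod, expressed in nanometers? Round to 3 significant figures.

7.13e+10 nm

69.740 yd = 6.37703e+10 nm and 1.4955 rod = 7.52117e+9 nm.
6.37703e+10 + 7.52117e+9 ≈ 7.13e+10 nm.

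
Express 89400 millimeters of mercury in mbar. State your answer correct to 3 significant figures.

1 mmHg = 1.33322 mbar.
89400 × 1.33322 ≈ 119000 mbar.

119000 millibar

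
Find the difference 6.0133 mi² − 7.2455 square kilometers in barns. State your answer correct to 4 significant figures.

6.0133 mi² = 1.55744 × 10^35 barn and 7.2455 km² = 7.24550 × 10^34 barn.
1.55744 × 10^35 − 7.24550 × 10^34 ≈ 8.329 × 10^34 barn.

8.329 × 10^34 barn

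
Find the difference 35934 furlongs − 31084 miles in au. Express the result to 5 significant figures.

-0.00028607 astronomical units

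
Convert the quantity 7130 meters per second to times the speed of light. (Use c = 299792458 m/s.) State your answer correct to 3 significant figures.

2.38 × 10^-5 c

1 m/s = 3.33564 × 10^-9 c.
So 7130 × 3.33564 × 10^-9 ≈ 2.38 × 10^-5 c.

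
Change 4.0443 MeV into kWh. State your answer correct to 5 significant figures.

1.7999e-19 kilowatt-hours

1 MeV = 4.45049e-20 kilowatt-hours.
So 4.0443 × 4.45049e-20 ≈ 1.7999e-19 kWh.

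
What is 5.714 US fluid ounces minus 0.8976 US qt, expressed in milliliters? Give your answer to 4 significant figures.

5.714 US fl oz = 168.983 mL and 0.8976 US qt = 849.446 mL.
168.983 − 849.446 ≈ -680.5 mL.

-680.5 mL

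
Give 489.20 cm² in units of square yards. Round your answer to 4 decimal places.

0.0585 yd²

1 square centimeter = 0.000119599 square yards.
So 489.20 × 0.000119599 ≈ 0.0585 yd².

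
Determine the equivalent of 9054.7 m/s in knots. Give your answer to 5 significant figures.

1 meter per second = 1.94384 kn.
So 9054.7 × 1.94384 ≈ 17601 kn.

17601 knots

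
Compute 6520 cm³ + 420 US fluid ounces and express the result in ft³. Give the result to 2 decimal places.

6520 cm³ = 0.230252 ft³ and 420 US fl oz = 0.438639 ft³.
0.230252 + 0.438639 ≈ 0.67 ft³.

0.67 cubic feet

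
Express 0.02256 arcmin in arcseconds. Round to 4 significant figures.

1.354 arcsec

1 arcminute = 60.0000 arcseconds.
Thus 0.02256 × 60.0000 ≈ 1.354 arcsec.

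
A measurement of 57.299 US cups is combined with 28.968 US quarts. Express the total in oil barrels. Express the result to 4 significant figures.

0.2577 oil barrels

57.299 US cup = 0.0852664 bbl and 28.968 US qt = 0.172429 bbl.
0.0852664 + 0.172429 ≈ 0.2577 bbl.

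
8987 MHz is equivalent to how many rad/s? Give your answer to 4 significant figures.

1 MHz = 6.28319 × 10^6 rad/s.
8987 × 6.28319 × 10^6 ≈ 5.647 × 10^10 rad/s.

5.647 × 10^10 rad/s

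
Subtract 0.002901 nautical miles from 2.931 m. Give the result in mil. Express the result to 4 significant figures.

-96130 mils

2.931 m = 115394 mil and 0.002901 nmi = 211522 mil.
115394 − 211522 ≈ -96130 mil.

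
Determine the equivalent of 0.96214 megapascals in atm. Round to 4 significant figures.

1 MPa = 9.86923 atmospheres.
0.96214 × 9.86923 ≈ 9.496 atm.

9.496 atm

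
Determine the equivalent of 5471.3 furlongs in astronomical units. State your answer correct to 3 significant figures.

1 furlong = 1.34473 × 10^-9 astronomical units.
So 5471.3 × 1.34473 × 10^-9 ≈ 7.36 × 10^-6 au.

7.36 × 10^-6 au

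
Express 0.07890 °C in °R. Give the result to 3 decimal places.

491.812 °R

°R = (°C + 273.15) × 9/5.
Applying the formula gives 491.812 °R.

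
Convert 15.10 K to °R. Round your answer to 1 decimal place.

°R = K × 9/5.
Applying the formula gives 27.2 °R.

27.2 degrees Rankine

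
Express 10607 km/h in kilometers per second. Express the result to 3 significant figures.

1 km/h = 0.000277778 km/s.
10607 × 0.000277778 ≈ 2.95 km/s.

2.95 kilometers per second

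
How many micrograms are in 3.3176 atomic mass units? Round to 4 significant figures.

5.509e-18 micrograms

1 atomic mass unit = 1.66054e-18 micrograms.
3.3176 × 1.66054e-18 ≈ 5.509e-18 μg.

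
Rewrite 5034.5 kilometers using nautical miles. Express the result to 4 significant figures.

2718 nmi

1 km = 0.539957 nmi.
Then 5034.5 × 0.539957 ≈ 2718 nmi.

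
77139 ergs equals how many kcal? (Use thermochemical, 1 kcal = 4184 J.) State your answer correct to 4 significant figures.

1.844 × 10^-6 kcal

1 erg = 2.39006 × 10^-11 kcal.
Thus 77139 × 2.39006 × 10^-11 ≈ 1.844 × 10^-6 kcal.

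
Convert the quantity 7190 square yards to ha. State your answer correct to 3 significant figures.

0.601 ha

1 yd² = 8.36127 × 10^-5 ha.
7190 × 8.36127 × 10^-5 ≈ 0.601 ha.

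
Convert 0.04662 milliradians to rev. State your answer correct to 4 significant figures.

1 milliradian = 0.000159155 rev.
Then 0.04662 × 0.000159155 ≈ 7.420 × 10^-6 rev.

7.420 × 10^-6 rev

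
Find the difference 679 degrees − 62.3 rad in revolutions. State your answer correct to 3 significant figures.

679 ° = 1.88611 rev and 62.3 rad = 9.91535 rev.
1.88611 − 9.91535 ≈ -8.03 rev.

-8.03 revolutions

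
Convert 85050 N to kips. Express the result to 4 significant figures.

19.12 kips

1 N = 0.000224809 kips.
So 85050 × 0.000224809 ≈ 19.12 kip.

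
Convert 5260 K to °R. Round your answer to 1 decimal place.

°R = K × 9/5.
Applying the formula gives 9468.0 °R.

9468.0 °R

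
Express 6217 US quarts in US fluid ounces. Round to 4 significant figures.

198900 US fl oz

1 US quart = 32.0000 US fluid ounces.
Then 6217 × 32.0000 ≈ 198900 US fl oz.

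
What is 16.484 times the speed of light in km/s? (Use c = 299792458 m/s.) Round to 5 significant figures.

1 c = 299792 kilometers per second.
16.484 × 299792 ≈ 4.9418e+6 km/s.

4.9418e+6 km/s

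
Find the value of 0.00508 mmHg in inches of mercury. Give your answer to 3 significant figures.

0.000200 inches of mercury

1 mmHg = 0.0393701 inHg.
0.00508 × 0.0393701 ≈ 0.000200 inHg.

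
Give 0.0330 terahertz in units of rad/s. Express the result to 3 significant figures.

1 THz = 6.28319e+12 radians per second.
So 0.0330 × 6.28319e+12 ≈ 2.07e+11 rad/s.

2.07e+11 radians per second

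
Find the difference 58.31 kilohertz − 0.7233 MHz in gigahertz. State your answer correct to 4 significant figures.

-0.0006650 GHz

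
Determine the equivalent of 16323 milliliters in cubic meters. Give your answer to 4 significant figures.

0.01632 m³

1 mL = 1.00000e-6 m³.
Thus 16323 × 1.00000e-6 ≈ 0.01632 m³.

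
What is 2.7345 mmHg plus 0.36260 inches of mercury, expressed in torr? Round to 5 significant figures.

11.945 torr

2.7345 mmHg = 2.73450 torr and 0.36260 inHg = 9.21004 torr.
2.73450 + 9.21004 ≈ 11.945 torr.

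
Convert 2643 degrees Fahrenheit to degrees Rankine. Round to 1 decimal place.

3102.7 °R

°R = °F + 459.67.
Applying the formula gives 3102.7 °R.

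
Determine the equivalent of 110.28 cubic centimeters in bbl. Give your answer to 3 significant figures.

0.000694 bbl

1 cubic centimeter = 6.28981e-6 bbl.
Thus 110.28 × 6.28981e-6 ≈ 0.000694 bbl.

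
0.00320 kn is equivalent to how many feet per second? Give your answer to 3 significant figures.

1 kn = 1.68781 ft/s.
Then 0.00320 × 1.68781 ≈ 0.00540 ft/s.

0.00540 ft/s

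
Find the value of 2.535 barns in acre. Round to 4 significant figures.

1 barn = 2.47105 × 10^-32 acres.
So 2.535 × 2.47105 × 10^-32 ≈ 6.264 × 10^-32 acre.

6.264 × 10^-32 acres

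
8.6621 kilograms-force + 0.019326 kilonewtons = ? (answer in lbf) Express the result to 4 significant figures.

23.44 lbf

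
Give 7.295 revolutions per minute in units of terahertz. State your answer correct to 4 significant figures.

1.216 × 10^-13 THz

1 rpm = 1.66667 × 10^-14 THz.
Thus 7.295 × 1.66667 × 10^-14 ≈ 1.216 × 10^-13 THz.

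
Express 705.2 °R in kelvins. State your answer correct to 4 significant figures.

391.8 kelvins

°R = K × 9/5.
Applying the formula gives 391.8 K.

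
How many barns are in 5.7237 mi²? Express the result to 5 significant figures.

1 square mile = 2.58999 × 10^34 barn.
Then 5.7237 × 2.58999 × 10^34 ≈ 1.4824 × 10^35 barn.

1.4824 × 10^35 barns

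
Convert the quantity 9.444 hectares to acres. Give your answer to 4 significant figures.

23.34 acres

1 hectare = 2.47105 acre.
Then 9.444 × 2.47105 ≈ 23.34 acre.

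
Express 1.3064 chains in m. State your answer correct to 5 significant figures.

26.281 m

1 chain = 20.1168 meters.
1.3064 × 20.1168 ≈ 26.281 m.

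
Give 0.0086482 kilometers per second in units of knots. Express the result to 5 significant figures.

16.811 kn

1 kilometer per second = 1943.84 kn.
Thus 0.0086482 × 1943.84 ≈ 16.811 kn.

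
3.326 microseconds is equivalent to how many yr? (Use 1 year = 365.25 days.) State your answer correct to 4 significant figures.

1 microsecond = 3.16881 × 10^-14 yr.
Thus 3.326 × 3.16881 × 10^-14 ≈ 1.054 × 10^-13 yr.

1.054 × 10^-13 years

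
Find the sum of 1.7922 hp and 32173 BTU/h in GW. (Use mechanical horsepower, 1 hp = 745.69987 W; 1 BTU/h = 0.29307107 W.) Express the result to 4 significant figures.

1.077 × 10^-5 GW

1.7922 hp = 1.33644 × 10^-6 GW and 32173 BTU/h = 9.42898 × 10^-6 GW.
1.33644 × 10^-6 + 9.42898 × 10^-6 ≈ 1.077 × 10^-5 GW.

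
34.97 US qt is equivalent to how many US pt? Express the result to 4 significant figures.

69.94 US pints

1 US quart = 2.00000 US pt.
So 34.97 × 2.00000 ≈ 69.94 US pt.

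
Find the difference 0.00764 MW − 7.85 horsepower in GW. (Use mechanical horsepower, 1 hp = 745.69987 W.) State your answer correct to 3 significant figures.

1.79 × 10^-6 gigawatts

0.00764 MW = 7.64000 × 10^-6 GW and 7.85 hp = 5.85374 × 10^-6 GW.
7.64000 × 10^-6 − 5.85374 × 10^-6 ≈ 1.79 × 10^-6 GW.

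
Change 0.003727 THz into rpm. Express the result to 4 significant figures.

1 terahertz = 6.00000 × 10^13 rpm.
0.003727 × 6.00000 × 10^13 ≈ 2.236 × 10^11 rpm.

2.236 × 10^11 rpm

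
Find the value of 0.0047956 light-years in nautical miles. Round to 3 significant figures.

1 light-year = 5.10839 × 10^12 nmi.
Then 0.0047956 × 5.10839 × 10^12 ≈ 2.45 × 10^10 nmi.

2.45 × 10^10 nmi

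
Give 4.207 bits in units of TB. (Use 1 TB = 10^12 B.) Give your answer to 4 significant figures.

5.259 × 10^-13 TB

1 bit = 1.25000 × 10^-13 terabytes.
Thus 4.207 × 1.25000 × 10^-13 ≈ 5.259 × 10^-13 TB.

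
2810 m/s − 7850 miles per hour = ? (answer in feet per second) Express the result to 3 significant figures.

-2290 ft/s

2810 m/s = 9219.16 ft/s and 7850 mph = 11513.3 ft/s.
9219.16 − 11513.3 ≈ -2290 ft/s.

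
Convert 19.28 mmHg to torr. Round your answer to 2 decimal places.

1 millimeter of mercury = 1.00000 torr.
Then 19.28 × 1.00000 ≈ 19.28 torr.

19.28 torr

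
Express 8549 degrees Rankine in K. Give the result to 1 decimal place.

°R = K × 9/5.
Applying the formula gives 4749.4 K.

4749.4 K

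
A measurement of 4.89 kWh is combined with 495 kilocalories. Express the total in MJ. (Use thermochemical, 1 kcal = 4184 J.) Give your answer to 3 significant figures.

4.89 kWh = 17.6040 MJ and 495 kcal = 2.07108 MJ.
17.6040 + 2.07108 ≈ 19.7 MJ.

19.7 MJ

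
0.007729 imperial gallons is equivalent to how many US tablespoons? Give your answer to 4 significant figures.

2.376 US tbsp

1 imp gal = 307.443 US tablespoons.
Thus 0.007729 × 307.443 ≈ 2.376 US tbsp.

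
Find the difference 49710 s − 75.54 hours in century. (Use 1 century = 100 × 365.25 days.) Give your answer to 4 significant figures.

49710 s = 1.57521e-5 century and 75.54 h = 8.61739e-5 century.
1.57521e-5 − 8.61739e-5 ≈ -7.042e-5 century.

-7.042e-5 century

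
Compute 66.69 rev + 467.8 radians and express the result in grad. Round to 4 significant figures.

56460 grad

66.69 rev = 26676.0 grad and 467.8 rad = 29781.1 grad.
26676.0 + 29781.1 ≈ 56460 grad.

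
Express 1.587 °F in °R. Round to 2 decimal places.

461.26 °R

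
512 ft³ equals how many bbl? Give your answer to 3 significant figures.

91.2 oil barrels

1 ft³ = 0.178108 bbl.
Then 512 × 0.178108 ≈ 91.2 bbl.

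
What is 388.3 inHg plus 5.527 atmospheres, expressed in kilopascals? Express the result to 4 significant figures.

1875 kPa

388.3 inHg = 1314.93 kPa and 5.527 atm = 560.023 kPa.
1314.93 + 560.023 ≈ 1875 kPa.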